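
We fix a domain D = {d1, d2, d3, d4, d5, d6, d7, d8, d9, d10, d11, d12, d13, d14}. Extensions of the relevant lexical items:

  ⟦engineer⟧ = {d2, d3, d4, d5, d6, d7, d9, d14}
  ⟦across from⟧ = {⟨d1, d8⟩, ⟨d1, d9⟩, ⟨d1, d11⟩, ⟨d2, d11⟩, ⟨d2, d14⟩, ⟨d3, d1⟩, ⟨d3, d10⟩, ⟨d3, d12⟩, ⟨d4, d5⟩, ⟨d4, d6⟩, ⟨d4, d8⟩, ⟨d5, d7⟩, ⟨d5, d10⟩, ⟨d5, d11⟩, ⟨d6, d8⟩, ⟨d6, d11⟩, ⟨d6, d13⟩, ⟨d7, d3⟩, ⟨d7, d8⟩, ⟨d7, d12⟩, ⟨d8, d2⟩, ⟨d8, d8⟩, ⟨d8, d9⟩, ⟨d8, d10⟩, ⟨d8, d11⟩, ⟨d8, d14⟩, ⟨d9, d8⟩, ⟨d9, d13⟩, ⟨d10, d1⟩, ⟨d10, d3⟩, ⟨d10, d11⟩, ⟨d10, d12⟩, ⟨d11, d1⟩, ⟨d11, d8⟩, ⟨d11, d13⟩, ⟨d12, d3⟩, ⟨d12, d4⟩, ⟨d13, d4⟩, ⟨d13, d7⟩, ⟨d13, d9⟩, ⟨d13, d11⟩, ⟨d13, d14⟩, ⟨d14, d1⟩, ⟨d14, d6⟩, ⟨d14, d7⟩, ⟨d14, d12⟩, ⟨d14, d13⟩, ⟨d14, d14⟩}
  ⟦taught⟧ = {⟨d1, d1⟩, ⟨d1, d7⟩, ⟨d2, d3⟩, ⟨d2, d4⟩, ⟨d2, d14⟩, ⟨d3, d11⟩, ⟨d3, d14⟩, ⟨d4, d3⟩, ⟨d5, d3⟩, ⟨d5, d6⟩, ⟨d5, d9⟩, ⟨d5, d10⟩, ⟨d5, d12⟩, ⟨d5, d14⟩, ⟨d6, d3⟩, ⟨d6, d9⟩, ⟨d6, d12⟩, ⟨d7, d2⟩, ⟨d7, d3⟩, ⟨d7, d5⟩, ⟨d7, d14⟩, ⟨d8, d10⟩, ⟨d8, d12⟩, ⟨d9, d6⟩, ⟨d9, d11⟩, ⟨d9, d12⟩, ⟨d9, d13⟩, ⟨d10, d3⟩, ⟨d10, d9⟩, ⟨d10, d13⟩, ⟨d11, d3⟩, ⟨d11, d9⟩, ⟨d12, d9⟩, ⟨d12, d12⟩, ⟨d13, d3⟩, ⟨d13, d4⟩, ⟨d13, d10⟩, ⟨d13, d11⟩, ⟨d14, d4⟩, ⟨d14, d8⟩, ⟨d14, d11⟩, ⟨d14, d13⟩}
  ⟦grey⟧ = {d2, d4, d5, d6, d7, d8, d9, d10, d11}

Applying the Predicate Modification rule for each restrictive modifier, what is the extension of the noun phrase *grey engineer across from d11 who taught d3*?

{d2, d5, d6}

⟦across from d11⟧ = {x : ⟨x, d11⟩ ∈ ⟦across from⟧} = {d1, d2, d5, d6, d8, d10, d13}
⟦who taught d3⟧ = {x : ⟨x, d3⟩ ∈ ⟦taught⟧} = {d2, d4, d5, d6, d7, d10, d11, d13}
⟦engineer⟧ = {d2, d3, d4, d5, d6, d7, d9, d14}
… ∩ ⟦across from d11⟧ = {d2, d3, d4, d5, d6, d7, d9, d14} ∩ {d1, d2, d5, d6, d8, d10, d13} = {d2, d5, d6}
… ∩ ⟦who taught d3⟧ = {d2, d5, d6} ∩ {d2, d4, d5, d6, d7, d10, d11, d13} = {d2, d5, d6}
… ∩ ⟦grey⟧ = {d2, d5, d6} ∩ {d2, d4, d5, d6, d7, d8, d9, d10, d11} = {d2, d5, d6}
So ⟦grey engineer across from d11 who taught d3⟧ = {d2, d5, d6}.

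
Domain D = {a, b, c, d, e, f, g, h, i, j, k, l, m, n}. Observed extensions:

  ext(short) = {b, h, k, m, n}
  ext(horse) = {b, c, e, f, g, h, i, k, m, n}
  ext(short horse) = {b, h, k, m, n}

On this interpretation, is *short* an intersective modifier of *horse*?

yes

⟦short⟧ ∩ ⟦horse⟧ = {b, h, k, m, n} ∩ {b, c, e, f, g, h, i, k, m, n} = {b, h, k, m, n}
Observed ⟦short horse⟧ = {b, h, k, m, n}.
These coincide, so the modifier is intersective here.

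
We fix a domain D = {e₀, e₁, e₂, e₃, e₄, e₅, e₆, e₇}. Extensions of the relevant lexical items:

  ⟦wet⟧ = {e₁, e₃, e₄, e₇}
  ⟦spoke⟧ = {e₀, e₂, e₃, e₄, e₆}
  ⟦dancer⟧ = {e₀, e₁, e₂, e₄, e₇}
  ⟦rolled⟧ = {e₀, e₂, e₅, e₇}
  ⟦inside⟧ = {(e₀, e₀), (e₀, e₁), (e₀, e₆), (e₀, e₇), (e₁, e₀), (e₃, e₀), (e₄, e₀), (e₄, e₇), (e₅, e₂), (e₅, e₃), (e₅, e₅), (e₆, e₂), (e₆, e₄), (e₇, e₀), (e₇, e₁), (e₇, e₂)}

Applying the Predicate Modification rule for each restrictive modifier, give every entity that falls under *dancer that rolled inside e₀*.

{e₀, e₇}

⟦that rolled⟧ = ⟦rolled⟧ = {e₀, e₂, e₅, e₇}
⟦inside e₀⟧ = {x : ⟨x, e₀⟩ ∈ ⟦inside⟧} = {e₀, e₁, e₃, e₄, e₇}
⟦dancer⟧ = {e₀, e₁, e₂, e₄, e₇}
… ∩ ⟦that rolled⟧ = {e₀, e₁, e₂, e₄, e₇} ∩ {e₀, e₂, e₅, e₇} = {e₀, e₂, e₇}
… ∩ ⟦inside e₀⟧ = {e₀, e₂, e₇} ∩ {e₀, e₁, e₃, e₄, e₇} = {e₀, e₇}
So ⟦dancer that rolled inside e₀⟧ = {e₀, e₇}.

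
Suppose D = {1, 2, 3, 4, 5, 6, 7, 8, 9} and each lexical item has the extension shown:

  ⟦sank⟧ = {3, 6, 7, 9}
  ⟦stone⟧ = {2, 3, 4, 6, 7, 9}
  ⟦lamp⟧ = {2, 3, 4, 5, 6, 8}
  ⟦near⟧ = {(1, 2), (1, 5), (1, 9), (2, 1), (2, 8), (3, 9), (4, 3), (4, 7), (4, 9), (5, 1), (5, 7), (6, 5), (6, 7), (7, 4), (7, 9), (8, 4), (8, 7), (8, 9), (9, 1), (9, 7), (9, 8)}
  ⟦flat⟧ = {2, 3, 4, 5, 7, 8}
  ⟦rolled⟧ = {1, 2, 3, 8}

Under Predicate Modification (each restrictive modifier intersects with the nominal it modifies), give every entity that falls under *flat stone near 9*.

⟦near 9⟧ = {x : ⟨x, 9⟩ ∈ ⟦near⟧} = {1, 3, 4, 7, 8}
⟦stone⟧ = {2, 3, 4, 6, 7, 9}
… ∩ ⟦near 9⟧ = {2, 3, 4, 6, 7, 9} ∩ {1, 3, 4, 7, 8} = {3, 4, 7}
… ∩ ⟦flat⟧ = {3, 4, 7} ∩ {2, 3, 4, 5, 7, 8} = {3, 4, 7}
So ⟦flat stone near 9⟧ = {3, 4, 7}.

{3, 4, 7}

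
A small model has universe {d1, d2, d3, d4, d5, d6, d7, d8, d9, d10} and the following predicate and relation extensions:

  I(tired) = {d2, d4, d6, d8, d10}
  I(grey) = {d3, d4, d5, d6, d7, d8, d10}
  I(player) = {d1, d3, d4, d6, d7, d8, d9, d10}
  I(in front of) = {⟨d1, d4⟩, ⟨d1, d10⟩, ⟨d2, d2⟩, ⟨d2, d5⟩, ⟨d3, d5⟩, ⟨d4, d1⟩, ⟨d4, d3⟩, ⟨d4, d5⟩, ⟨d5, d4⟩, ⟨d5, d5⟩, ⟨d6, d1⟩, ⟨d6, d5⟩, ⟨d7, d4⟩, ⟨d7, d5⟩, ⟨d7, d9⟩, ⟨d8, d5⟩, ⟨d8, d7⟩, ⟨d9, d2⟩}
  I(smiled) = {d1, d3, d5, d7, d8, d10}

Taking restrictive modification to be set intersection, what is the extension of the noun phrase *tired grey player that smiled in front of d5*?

⟦that smiled⟧ = ⟦smiled⟧ = {d1, d3, d5, d7, d8, d10}
⟦in front of d5⟧ = {x : ⟨x, d5⟩ ∈ ⟦in front of⟧} = {d2, d3, d4, d5, d6, d7, d8}
⟦player⟧ = {d1, d3, d4, d6, d7, d8, d9, d10}
… ∩ ⟦that smiled⟧ = {d1, d3, d4, d6, d7, d8, d9, d10} ∩ {d1, d3, d5, d7, d8, d10} = {d1, d3, d7, d8, d10}
… ∩ ⟦in front of d5⟧ = {d1, d3, d7, d8, d10} ∩ {d2, d3, d4, d5, d6, d7, d8} = {d3, d7, d8}
… ∩ ⟦tired⟧ = {d3, d7, d8} ∩ {d2, d4, d6, d8, d10} = {d8}
… ∩ ⟦grey⟧ = {d8} ∩ {d3, d4, d5, d6, d7, d8, d10} = {d8}
So ⟦tired grey player that smiled in front of d5⟧ = {d8}.

{d8}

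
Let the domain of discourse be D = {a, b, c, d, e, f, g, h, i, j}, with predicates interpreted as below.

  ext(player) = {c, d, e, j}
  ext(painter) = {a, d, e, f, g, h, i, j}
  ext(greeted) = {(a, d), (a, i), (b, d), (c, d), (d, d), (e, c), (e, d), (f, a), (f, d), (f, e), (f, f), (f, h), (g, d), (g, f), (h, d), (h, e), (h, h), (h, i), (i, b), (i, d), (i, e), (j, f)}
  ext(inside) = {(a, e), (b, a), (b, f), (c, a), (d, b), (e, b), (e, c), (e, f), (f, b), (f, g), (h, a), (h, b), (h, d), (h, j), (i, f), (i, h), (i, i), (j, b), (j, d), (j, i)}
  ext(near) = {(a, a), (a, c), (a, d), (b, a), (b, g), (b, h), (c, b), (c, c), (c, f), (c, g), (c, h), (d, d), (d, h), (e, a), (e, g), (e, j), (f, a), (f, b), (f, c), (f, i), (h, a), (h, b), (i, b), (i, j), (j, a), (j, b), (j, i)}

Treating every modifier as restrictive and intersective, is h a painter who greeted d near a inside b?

⟦who greeted d⟧ = {x : ⟨x, d⟩ ∈ ⟦greeted⟧} = {a, b, c, d, e, f, g, h, i}
⟦near a⟧ = {x : ⟨x, a⟩ ∈ ⟦near⟧} = {a, b, e, f, h, j}
⟦inside b⟧ = {x : ⟨x, b⟩ ∈ ⟦inside⟧} = {d, e, f, h, j}
⟦painter⟧ = {a, d, e, f, g, h, i, j}
… ∩ ⟦who greeted d⟧ = {a, d, e, f, g, h, i, j} ∩ {a, b, c, d, e, f, g, h, i} = {a, d, e, f, g, h, i}
… ∩ ⟦near a⟧ = {a, d, e, f, g, h, i} ∩ {a, b, e, f, h, j} = {a, e, f, h}
… ∩ ⟦inside b⟧ = {a, e, f, h} ∩ {d, e, f, h, j} = {e, f, h}
⟦painter who greeted d near a inside b⟧ = {e, f, h}; h ∈ this set.

yes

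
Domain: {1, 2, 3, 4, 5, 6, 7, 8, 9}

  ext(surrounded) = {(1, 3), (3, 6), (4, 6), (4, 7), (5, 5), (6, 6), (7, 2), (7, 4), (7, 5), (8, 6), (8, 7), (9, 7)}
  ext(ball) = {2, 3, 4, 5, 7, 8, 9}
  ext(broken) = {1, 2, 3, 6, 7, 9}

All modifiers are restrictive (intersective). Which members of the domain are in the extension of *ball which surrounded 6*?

⟦which surrounded 6⟧ = {x : ⟨x, 6⟩ ∈ ⟦surrounded⟧} = {3, 4, 6, 8}
⟦ball⟧ = {2, 3, 4, 5, 7, 8, 9}
… ∩ ⟦which surrounded 6⟧ = {2, 3, 4, 5, 7, 8, 9} ∩ {3, 4, 6, 8} = {3, 4, 8}
So ⟦ball which surrounded 6⟧ = {3, 4, 8}.

{3, 4, 8}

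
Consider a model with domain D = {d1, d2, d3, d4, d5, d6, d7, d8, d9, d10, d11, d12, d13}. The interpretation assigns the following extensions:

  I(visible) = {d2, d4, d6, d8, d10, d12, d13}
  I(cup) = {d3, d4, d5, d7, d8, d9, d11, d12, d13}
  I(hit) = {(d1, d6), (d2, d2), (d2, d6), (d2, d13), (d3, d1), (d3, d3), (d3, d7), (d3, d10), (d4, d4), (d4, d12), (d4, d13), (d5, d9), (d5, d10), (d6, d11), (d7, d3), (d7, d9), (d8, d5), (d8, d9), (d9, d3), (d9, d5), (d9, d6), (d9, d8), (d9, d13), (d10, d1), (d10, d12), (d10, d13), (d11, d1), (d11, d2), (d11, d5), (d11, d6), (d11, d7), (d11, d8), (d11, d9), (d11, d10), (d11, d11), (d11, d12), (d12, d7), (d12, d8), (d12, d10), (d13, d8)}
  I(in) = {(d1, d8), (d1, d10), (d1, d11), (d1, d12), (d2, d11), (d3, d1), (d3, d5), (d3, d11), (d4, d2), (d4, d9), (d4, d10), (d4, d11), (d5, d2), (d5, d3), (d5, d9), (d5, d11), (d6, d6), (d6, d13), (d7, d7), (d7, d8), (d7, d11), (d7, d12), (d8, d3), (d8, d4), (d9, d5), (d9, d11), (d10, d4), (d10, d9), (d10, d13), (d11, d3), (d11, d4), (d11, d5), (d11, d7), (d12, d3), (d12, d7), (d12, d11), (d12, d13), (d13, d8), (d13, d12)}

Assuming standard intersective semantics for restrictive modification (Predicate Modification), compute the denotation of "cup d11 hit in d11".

⟦d11 hit⟧ = {x : ⟨d11, x⟩ ∈ ⟦hit⟧} = {d1, d2, d5, d6, d7, d8, d9, d10, d11, d12}
⟦in d11⟧ = {x : ⟨x, d11⟩ ∈ ⟦in⟧} = {d1, d2, d3, d4, d5, d7, d9, d12}
⟦cup⟧ = {d3, d4, d5, d7, d8, d9, d11, d12, d13}
… ∩ ⟦d11 hit⟧ = {d3, d4, d5, d7, d8, d9, d11, d12, d13} ∩ {d1, d2, d5, d6, d7, d8, d9, d10, d11, d12} = {d5, d7, d8, d9, d11, d12}
… ∩ ⟦in d11⟧ = {d5, d7, d8, d9, d11, d12} ∩ {d1, d2, d3, d4, d5, d7, d9, d12} = {d5, d7, d9, d12}
So ⟦cup d11 hit in d11⟧ = {d5, d7, d9, d12}.

{d5, d7, d9, d12}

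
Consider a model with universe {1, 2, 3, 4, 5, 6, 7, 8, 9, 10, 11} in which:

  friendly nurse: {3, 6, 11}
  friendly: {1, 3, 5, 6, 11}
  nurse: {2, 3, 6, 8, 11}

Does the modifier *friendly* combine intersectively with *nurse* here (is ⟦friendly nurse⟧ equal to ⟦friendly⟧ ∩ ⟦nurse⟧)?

yes

⟦friendly⟧ ∩ ⟦nurse⟧ = {1, 3, 5, 6, 11} ∩ {2, 3, 6, 8, 11} = {3, 6, 11}
Observed ⟦friendly nurse⟧ = {3, 6, 11}.
These coincide, so the modifier is intersective here.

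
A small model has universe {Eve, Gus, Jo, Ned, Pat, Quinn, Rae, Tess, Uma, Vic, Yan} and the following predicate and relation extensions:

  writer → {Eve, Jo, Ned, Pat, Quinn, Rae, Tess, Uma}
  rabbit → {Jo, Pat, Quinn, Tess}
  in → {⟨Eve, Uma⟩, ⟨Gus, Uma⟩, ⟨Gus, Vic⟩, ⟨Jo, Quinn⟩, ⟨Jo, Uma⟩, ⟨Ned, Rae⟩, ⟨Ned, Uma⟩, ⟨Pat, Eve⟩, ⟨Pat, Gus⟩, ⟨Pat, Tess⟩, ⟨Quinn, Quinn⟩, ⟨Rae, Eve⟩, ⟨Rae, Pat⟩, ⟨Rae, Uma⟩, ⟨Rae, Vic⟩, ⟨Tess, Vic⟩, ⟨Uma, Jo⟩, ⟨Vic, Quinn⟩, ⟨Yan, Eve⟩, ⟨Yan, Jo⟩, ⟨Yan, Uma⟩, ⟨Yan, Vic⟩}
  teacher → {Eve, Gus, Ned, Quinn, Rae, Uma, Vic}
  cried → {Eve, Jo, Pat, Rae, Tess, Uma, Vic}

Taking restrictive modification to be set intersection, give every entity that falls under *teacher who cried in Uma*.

{Eve, Rae}

⟦who cried⟧ = ⟦cried⟧ = {Eve, Jo, Pat, Rae, Tess, Uma, Vic}
⟦in Uma⟧ = {x : ⟨x, Uma⟩ ∈ ⟦in⟧} = {Eve, Gus, Jo, Ned, Rae, Yan}
⟦teacher⟧ = {Eve, Gus, Ned, Quinn, Rae, Uma, Vic}
… ∩ ⟦who cried⟧ = {Eve, Gus, Ned, Quinn, Rae, Uma, Vic} ∩ {Eve, Jo, Pat, Rae, Tess, Uma, Vic} = {Eve, Rae, Uma, Vic}
… ∩ ⟦in Uma⟧ = {Eve, Rae, Uma, Vic} ∩ {Eve, Gus, Jo, Ned, Rae, Yan} = {Eve, Rae}
So ⟦teacher who cried in Uma⟧ = {Eve, Rae}.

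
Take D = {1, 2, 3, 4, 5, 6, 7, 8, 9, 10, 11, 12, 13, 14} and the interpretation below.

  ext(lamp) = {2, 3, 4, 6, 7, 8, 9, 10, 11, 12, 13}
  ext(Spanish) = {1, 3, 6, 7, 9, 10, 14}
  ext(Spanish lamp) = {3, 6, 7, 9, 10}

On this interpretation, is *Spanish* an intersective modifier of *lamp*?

⟦Spanish⟧ ∩ ⟦lamp⟧ = {1, 3, 6, 7, 9, 10, 14} ∩ {2, 3, 4, 6, 7, 8, 9, 10, 11, 12, 13} = {3, 6, 7, 9, 10}
Observed ⟦Spanish lamp⟧ = {3, 6, 7, 9, 10}.
These coincide, so the modifier is intersective here.

yes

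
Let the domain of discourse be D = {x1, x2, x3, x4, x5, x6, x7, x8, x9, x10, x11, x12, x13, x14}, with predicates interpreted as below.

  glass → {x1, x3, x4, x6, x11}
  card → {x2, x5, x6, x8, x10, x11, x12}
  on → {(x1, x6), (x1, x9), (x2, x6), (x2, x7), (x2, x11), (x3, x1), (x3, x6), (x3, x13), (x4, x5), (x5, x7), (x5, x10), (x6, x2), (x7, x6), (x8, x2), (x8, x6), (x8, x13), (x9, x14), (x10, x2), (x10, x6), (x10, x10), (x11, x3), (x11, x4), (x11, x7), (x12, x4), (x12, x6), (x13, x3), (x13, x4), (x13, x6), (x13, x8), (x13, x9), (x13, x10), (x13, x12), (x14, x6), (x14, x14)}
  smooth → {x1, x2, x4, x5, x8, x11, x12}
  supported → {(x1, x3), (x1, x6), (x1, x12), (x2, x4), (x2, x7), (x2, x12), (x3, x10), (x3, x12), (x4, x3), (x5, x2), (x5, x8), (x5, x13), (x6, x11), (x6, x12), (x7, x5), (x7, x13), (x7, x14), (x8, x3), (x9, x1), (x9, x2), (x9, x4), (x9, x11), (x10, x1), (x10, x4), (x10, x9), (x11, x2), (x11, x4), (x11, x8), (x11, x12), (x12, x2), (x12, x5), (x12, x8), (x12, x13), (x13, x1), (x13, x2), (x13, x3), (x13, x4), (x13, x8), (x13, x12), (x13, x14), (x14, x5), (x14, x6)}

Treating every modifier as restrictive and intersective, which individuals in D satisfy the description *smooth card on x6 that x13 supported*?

{x2, x8, x12}

⟦on x6⟧ = {x : ⟨x, x6⟩ ∈ ⟦on⟧} = {x1, x2, x3, x7, x8, x10, x12, x13, x14}
⟦that x13 supported⟧ = {x : ⟨x13, x⟩ ∈ ⟦supported⟧} = {x1, x2, x3, x4, x8, x12, x14}
⟦card⟧ = {x2, x5, x6, x8, x10, x11, x12}
… ∩ ⟦on x6⟧ = {x2, x5, x6, x8, x10, x11, x12} ∩ {x1, x2, x3, x7, x8, x10, x12, x13, x14} = {x2, x8, x10, x12}
… ∩ ⟦that x13 supported⟧ = {x2, x8, x10, x12} ∩ {x1, x2, x3, x4, x8, x12, x14} = {x2, x8, x12}
… ∩ ⟦smooth⟧ = {x2, x8, x12} ∩ {x1, x2, x4, x5, x8, x11, x12} = {x2, x8, x12}
So ⟦smooth card on x6 that x13 supported⟧ = {x2, x8, x12}.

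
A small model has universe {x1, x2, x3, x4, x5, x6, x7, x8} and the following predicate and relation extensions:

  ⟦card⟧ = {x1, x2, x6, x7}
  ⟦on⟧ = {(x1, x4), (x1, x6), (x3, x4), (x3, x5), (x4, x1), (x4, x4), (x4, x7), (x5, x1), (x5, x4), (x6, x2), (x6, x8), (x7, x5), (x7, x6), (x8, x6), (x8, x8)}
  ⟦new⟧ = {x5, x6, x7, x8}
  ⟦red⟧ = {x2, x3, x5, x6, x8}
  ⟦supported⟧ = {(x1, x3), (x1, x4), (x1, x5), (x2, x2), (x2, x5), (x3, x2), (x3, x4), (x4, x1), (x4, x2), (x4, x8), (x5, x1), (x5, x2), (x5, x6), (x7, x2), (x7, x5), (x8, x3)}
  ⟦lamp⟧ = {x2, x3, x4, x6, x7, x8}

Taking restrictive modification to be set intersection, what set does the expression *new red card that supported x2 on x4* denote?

⟦that supported x2⟧ = {x : ⟨x, x2⟩ ∈ ⟦supported⟧} = {x2, x3, x4, x5, x7}
⟦on x4⟧ = {x : ⟨x, x4⟩ ∈ ⟦on⟧} = {x1, x3, x4, x5}
⟦card⟧ = {x1, x2, x6, x7}
… ∩ ⟦that supported x2⟧ = {x1, x2, x6, x7} ∩ {x2, x3, x4, x5, x7} = {x2, x7}
… ∩ ⟦on x4⟧ = {x2, x7} ∩ {x1, x3, x4, x5} = ∅
… ∩ ⟦new⟧ = ∅ ∩ {x5, x6, x7, x8} = ∅
… ∩ ⟦red⟧ = ∅ ∩ {x2, x3, x5, x6, x8} = ∅
So ⟦new red card that supported x2 on x4⟧ = { }.

{ }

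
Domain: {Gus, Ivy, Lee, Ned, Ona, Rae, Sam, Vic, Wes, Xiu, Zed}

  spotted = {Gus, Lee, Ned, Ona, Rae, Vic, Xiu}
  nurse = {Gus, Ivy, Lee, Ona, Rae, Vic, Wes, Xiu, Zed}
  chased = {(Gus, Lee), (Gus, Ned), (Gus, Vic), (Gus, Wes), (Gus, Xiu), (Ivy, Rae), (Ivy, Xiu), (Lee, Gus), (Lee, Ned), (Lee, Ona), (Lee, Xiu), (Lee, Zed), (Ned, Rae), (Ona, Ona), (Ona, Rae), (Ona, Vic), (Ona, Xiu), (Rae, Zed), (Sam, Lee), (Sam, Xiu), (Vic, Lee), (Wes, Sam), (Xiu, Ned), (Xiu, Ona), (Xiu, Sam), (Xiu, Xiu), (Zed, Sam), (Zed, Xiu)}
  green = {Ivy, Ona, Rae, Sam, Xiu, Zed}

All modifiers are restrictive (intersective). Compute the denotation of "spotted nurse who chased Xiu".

{Gus, Lee, Ona, Xiu}

⟦who chased Xiu⟧ = {x : ⟨x, Xiu⟩ ∈ ⟦chased⟧} = {Gus, Ivy, Lee, Ona, Sam, Xiu, Zed}
⟦nurse⟧ = {Gus, Ivy, Lee, Ona, Rae, Vic, Wes, Xiu, Zed}
… ∩ ⟦who chased Xiu⟧ = {Gus, Ivy, Lee, Ona, Rae, Vic, Wes, Xiu, Zed} ∩ {Gus, Ivy, Lee, Ona, Sam, Xiu, Zed} = {Gus, Ivy, Lee, Ona, Xiu, Zed}
… ∩ ⟦spotted⟧ = {Gus, Ivy, Lee, Ona, Xiu, Zed} ∩ {Gus, Lee, Ned, Ona, Rae, Vic, Xiu} = {Gus, Lee, Ona, Xiu}
So ⟦spotted nurse who chased Xiu⟧ = {Gus, Lee, Ona, Xiu}.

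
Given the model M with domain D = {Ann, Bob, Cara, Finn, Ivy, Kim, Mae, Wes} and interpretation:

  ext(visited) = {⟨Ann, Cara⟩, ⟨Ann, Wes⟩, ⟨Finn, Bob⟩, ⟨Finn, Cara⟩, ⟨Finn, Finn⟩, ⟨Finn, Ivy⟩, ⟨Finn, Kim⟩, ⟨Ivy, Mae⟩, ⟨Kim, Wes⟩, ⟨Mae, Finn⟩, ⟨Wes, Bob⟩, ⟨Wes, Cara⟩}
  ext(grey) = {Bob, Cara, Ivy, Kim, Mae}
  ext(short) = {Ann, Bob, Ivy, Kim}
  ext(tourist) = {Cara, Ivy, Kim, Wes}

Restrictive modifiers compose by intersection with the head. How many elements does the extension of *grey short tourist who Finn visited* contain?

2

⟦who Finn visited⟧ = {x : ⟨Finn, x⟩ ∈ ⟦visited⟧} = {Bob, Cara, Finn, Ivy, Kim}
⟦tourist⟧ = {Cara, Ivy, Kim, Wes}
… ∩ ⟦who Finn visited⟧ = {Cara, Ivy, Kim, Wes} ∩ {Bob, Cara, Finn, Ivy, Kim} = {Cara, Ivy, Kim}
… ∩ ⟦grey⟧ = {Cara, Ivy, Kim} ∩ {Bob, Cara, Ivy, Kim, Mae} = {Cara, Ivy, Kim}
… ∩ ⟦short⟧ = {Cara, Ivy, Kim} ∩ {Ann, Bob, Ivy, Kim} = {Ivy, Kim}
⟦grey short tourist who Finn visited⟧ = {Ivy, Kim}, so the cardinality is 2.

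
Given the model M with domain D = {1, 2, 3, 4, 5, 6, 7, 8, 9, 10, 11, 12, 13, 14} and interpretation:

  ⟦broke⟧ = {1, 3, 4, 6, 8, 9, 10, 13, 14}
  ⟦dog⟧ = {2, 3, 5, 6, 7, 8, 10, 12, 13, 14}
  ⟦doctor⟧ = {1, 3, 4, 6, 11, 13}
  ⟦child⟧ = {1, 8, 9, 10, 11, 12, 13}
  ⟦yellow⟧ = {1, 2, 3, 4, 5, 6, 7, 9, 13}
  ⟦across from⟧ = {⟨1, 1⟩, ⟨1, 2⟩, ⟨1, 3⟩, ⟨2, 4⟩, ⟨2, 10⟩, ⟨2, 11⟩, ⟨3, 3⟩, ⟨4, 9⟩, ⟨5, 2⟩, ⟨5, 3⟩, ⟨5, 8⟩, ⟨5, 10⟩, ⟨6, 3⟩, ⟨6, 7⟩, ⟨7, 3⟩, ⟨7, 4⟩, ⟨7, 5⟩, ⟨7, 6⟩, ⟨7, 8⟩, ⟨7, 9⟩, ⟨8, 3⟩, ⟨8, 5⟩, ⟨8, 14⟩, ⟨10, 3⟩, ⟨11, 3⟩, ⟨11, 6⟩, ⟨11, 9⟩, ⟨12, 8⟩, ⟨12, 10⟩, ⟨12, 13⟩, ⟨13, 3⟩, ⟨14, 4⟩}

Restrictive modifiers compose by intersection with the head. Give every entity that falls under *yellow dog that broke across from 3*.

⟦that broke⟧ = ⟦broke⟧ = {1, 3, 4, 6, 8, 9, 10, 13, 14}
⟦across from 3⟧ = {x : ⟨x, 3⟩ ∈ ⟦across from⟧} = {1, 3, 5, 6, 7, 8, 10, 11, 13}
⟦dog⟧ = {2, 3, 5, 6, 7, 8, 10, 12, 13, 14}
… ∩ ⟦that broke⟧ = {2, 3, 5, 6, 7, 8, 10, 12, 13, 14} ∩ {1, 3, 4, 6, 8, 9, 10, 13, 14} = {3, 6, 8, 10, 13, 14}
… ∩ ⟦across from 3⟧ = {3, 6, 8, 10, 13, 14} ∩ {1, 3, 5, 6, 7, 8, 10, 11, 13} = {3, 6, 8, 10, 13}
… ∩ ⟦yellow⟧ = {3, 6, 8, 10, 13} ∩ {1, 2, 3, 4, 5, 6, 7, 9, 13} = {3, 6, 13}
So ⟦yellow dog that broke across from 3⟧ = {3, 6, 13}.

{3, 6, 13}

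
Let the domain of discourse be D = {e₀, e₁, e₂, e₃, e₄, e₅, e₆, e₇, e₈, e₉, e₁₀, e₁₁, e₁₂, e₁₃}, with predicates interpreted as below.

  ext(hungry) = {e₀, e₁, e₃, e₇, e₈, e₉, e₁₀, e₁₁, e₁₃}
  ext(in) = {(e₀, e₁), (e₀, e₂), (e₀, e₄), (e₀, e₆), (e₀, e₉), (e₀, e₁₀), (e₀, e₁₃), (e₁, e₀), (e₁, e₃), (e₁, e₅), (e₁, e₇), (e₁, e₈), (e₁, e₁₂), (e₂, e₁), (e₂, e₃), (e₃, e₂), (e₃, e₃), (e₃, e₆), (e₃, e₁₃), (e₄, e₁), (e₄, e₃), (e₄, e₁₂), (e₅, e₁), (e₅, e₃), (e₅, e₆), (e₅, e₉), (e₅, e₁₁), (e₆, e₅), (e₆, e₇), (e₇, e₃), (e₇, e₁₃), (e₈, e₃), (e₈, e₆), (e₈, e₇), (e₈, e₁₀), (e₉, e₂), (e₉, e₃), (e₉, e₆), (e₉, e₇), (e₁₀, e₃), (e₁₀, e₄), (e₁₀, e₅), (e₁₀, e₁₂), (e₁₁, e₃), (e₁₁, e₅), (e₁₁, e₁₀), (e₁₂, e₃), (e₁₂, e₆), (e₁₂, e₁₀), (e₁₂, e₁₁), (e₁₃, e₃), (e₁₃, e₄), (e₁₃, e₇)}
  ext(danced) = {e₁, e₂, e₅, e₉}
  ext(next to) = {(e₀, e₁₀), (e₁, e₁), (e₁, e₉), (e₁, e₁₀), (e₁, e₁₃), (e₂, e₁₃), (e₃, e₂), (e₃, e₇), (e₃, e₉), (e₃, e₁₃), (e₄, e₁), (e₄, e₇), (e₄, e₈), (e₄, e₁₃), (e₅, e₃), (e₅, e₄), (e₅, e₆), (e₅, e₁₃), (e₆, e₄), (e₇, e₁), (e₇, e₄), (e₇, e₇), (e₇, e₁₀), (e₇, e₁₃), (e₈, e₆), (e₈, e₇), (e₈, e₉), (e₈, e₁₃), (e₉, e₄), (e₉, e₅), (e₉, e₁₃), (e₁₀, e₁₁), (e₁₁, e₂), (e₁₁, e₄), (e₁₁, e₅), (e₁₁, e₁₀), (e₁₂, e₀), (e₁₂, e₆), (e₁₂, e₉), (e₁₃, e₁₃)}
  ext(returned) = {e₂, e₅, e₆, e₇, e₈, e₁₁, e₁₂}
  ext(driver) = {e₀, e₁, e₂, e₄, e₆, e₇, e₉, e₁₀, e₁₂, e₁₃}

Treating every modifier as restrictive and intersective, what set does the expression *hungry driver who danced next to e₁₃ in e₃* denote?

⟦who danced⟧ = ⟦danced⟧ = {e₁, e₂, e₅, e₉}
⟦next to e₁₃⟧ = {x : ⟨x, e₁₃⟩ ∈ ⟦next to⟧} = {e₁, e₂, e₃, e₄, e₅, e₇, e₈, e₉, e₁₃}
⟦in e₃⟧ = {x : ⟨x, e₃⟩ ∈ ⟦in⟧} = {e₁, e₂, e₃, e₄, e₅, e₇, e₈, e₉, e₁₀, e₁₁, e₁₂, e₁₃}
⟦driver⟧ = {e₀, e₁, e₂, e₄, e₆, e₇, e₉, e₁₀, e₁₂, e₁₃}
… ∩ ⟦who danced⟧ = {e₀, e₁, e₂, e₄, e₆, e₇, e₉, e₁₀, e₁₂, e₁₃} ∩ {e₁, e₂, e₅, e₉} = {e₁, e₂, e₉}
… ∩ ⟦next to e₁₃⟧ = {e₁, e₂, e₉} ∩ {e₁, e₂, e₃, e₄, e₅, e₇, e₈, e₉, e₁₃} = {e₁, e₂, e₉}
… ∩ ⟦in e₃⟧ = {e₁, e₂, e₉} ∩ {e₁, e₂, e₃, e₄, e₅, e₇, e₈, e₉, e₁₀, e₁₁, e₁₂, e₁₃} = {e₁, e₂, e₉}
… ∩ ⟦hungry⟧ = {e₁, e₂, e₉} ∩ {e₀, e₁, e₃, e₇, e₈, e₉, e₁₀, e₁₁, e₁₃} = {e₁, e₉}
So ⟦hungry driver who danced next to e₁₃ in e₃⟧ = {e₁, e₉}.

{e₁, e₉}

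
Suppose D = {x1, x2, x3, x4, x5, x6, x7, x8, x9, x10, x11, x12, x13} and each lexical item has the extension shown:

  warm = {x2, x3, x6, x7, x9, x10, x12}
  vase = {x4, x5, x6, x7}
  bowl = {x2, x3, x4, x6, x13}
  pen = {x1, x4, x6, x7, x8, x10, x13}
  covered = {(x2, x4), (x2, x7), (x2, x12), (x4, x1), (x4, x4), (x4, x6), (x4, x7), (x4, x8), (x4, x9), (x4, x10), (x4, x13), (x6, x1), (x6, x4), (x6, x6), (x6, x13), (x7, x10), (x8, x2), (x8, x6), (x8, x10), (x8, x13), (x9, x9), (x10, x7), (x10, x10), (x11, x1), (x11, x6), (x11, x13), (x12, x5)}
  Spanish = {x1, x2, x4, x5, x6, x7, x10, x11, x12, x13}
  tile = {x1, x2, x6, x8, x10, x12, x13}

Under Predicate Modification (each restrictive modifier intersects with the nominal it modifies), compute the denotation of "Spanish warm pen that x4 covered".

⟦that x4 covered⟧ = {x : ⟨x4, x⟩ ∈ ⟦covered⟧} = {x1, x4, x6, x7, x8, x9, x10, x13}
⟦pen⟧ = {x1, x4, x6, x7, x8, x10, x13}
… ∩ ⟦that x4 covered⟧ = {x1, x4, x6, x7, x8, x10, x13} ∩ {x1, x4, x6, x7, x8, x9, x10, x13} = {x1, x4, x6, x7, x8, x10, x13}
… ∩ ⟦Spanish⟧ = {x1, x4, x6, x7, x8, x10, x13} ∩ {x1, x2, x4, x5, x6, x7, x10, x11, x12, x13} = {x1, x4, x6, x7, x10, x13}
… ∩ ⟦warm⟧ = {x1, x4, x6, x7, x10, x13} ∩ {x2, x3, x6, x7, x9, x10, x12} = {x6, x7, x10}
So ⟦Spanish warm pen that x4 covered⟧ = {x6, x7, x10}.

{x6, x7, x10}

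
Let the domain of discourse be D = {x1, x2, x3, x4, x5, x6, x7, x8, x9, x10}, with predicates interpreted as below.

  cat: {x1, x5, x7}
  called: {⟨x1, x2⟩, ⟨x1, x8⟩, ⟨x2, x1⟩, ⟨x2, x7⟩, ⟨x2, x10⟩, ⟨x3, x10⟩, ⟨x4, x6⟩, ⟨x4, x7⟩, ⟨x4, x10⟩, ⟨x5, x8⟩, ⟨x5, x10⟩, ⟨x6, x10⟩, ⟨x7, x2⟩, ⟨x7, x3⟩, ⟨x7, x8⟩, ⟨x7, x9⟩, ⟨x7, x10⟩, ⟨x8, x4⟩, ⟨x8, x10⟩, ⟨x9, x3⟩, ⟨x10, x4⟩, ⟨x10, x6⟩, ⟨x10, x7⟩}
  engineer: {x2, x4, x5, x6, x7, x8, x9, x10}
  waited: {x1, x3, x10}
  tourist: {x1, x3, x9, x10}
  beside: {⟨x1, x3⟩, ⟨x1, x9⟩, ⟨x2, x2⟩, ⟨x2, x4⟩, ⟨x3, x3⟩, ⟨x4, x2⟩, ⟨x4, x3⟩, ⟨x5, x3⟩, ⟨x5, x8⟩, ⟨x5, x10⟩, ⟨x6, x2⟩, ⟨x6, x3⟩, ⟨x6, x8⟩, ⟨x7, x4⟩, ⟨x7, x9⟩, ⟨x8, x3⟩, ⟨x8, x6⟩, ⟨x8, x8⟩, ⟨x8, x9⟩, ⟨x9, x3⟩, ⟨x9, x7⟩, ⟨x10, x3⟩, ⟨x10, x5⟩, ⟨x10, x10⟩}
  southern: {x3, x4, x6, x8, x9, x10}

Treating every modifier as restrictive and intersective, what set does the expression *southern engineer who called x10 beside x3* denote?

{x4, x6, x8}

⟦who called x10⟧ = {x : ⟨x, x10⟩ ∈ ⟦called⟧} = {x2, x3, x4, x5, x6, x7, x8}
⟦beside x3⟧ = {x : ⟨x, x3⟩ ∈ ⟦beside⟧} = {x1, x3, x4, x5, x6, x8, x9, x10}
⟦engineer⟧ = {x2, x4, x5, x6, x7, x8, x9, x10}
… ∩ ⟦who called x10⟧ = {x2, x4, x5, x6, x7, x8, x9, x10} ∩ {x2, x3, x4, x5, x6, x7, x8} = {x2, x4, x5, x6, x7, x8}
… ∩ ⟦beside x3⟧ = {x2, x4, x5, x6, x7, x8} ∩ {x1, x3, x4, x5, x6, x8, x9, x10} = {x4, x5, x6, x8}
… ∩ ⟦southern⟧ = {x4, x5, x6, x8} ∩ {x3, x4, x6, x8, x9, x10} = {x4, x6, x8}
So ⟦southern engineer who called x10 beside x3⟧ = {x4, x6, x8}.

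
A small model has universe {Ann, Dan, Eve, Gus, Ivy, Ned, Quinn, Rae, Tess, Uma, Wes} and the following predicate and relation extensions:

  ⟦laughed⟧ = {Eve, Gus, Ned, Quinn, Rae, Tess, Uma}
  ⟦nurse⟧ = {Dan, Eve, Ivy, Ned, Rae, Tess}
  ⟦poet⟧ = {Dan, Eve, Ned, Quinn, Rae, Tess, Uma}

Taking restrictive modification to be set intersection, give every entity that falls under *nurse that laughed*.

⟦that laughed⟧ = ⟦laughed⟧ = {Eve, Gus, Ned, Quinn, Rae, Tess, Uma}
⟦nurse⟧ = {Dan, Eve, Ivy, Ned, Rae, Tess}
… ∩ ⟦that laughed⟧ = {Dan, Eve, Ivy, Ned, Rae, Tess} ∩ {Eve, Gus, Ned, Quinn, Rae, Tess, Uma} = {Eve, Ned, Rae, Tess}
So ⟦nurse that laughed⟧ = {Eve, Ned, Rae, Tess}.

{Eve, Ned, Rae, Tess}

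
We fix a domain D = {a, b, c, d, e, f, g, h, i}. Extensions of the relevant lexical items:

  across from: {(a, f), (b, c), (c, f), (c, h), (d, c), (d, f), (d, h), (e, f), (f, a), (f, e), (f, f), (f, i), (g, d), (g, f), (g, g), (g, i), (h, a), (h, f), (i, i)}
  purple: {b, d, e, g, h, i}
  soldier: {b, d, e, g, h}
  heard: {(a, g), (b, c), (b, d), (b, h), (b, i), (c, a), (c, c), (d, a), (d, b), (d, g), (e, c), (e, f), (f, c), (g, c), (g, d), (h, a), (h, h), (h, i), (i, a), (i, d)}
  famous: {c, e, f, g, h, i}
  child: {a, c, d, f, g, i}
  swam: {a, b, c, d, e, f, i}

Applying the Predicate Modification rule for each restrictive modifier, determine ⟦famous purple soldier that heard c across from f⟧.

⟦that heard c⟧ = {x : ⟨x, c⟩ ∈ ⟦heard⟧} = {b, c, e, f, g}
⟦across from f⟧ = {x : ⟨x, f⟩ ∈ ⟦across from⟧} = {a, c, d, e, f, g, h}
⟦soldier⟧ = {b, d, e, g, h}
… ∩ ⟦that heard c⟧ = {b, d, e, g, h} ∩ {b, c, e, f, g} = {b, e, g}
… ∩ ⟦across from f⟧ = {b, e, g} ∩ {a, c, d, e, f, g, h} = {e, g}
… ∩ ⟦famous⟧ = {e, g} ∩ {c, e, f, g, h, i} = {e, g}
… ∩ ⟦purple⟧ = {e, g} ∩ {b, d, e, g, h, i} = {e, g}
So ⟦famous purple soldier that heard c across from f⟧ = {e, g}.

{e, g}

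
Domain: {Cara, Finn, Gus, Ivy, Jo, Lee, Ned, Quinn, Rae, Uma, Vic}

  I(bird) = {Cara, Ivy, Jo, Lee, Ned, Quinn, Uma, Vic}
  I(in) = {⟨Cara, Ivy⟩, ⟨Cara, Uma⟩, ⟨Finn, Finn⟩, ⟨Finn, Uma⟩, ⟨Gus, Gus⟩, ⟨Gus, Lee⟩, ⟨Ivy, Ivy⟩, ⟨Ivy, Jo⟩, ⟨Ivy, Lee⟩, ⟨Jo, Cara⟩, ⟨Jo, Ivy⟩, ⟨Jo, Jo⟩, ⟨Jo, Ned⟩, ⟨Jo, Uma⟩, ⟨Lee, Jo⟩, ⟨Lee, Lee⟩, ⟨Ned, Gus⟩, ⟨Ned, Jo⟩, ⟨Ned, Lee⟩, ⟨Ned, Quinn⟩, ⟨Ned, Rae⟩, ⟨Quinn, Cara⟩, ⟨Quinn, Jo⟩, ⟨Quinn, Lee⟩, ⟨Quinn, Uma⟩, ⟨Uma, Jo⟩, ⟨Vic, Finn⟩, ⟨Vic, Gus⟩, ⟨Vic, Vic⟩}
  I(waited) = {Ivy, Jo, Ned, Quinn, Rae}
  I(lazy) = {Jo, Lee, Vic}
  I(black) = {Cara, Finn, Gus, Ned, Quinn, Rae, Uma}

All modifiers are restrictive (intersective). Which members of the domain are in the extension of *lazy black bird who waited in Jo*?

⟦who waited⟧ = ⟦waited⟧ = {Ivy, Jo, Ned, Quinn, Rae}
⟦in Jo⟧ = {x : ⟨x, Jo⟩ ∈ ⟦in⟧} = {Ivy, Jo, Lee, Ned, Quinn, Uma}
⟦bird⟧ = {Cara, Ivy, Jo, Lee, Ned, Quinn, Uma, Vic}
… ∩ ⟦who waited⟧ = {Cara, Ivy, Jo, Lee, Ned, Quinn, Uma, Vic} ∩ {Ivy, Jo, Ned, Quinn, Rae} = {Ivy, Jo, Ned, Quinn}
… ∩ ⟦in Jo⟧ = {Ivy, Jo, Ned, Quinn} ∩ {Ivy, Jo, Lee, Ned, Quinn, Uma} = {Ivy, Jo, Ned, Quinn}
… ∩ ⟦lazy⟧ = {Ivy, Jo, Ned, Quinn} ∩ {Jo, Lee, Vic} = {Jo}
… ∩ ⟦black⟧ = {Jo} ∩ {Cara, Finn, Gus, Ned, Quinn, Rae, Uma} = ∅
So ⟦lazy black bird who waited in Jo⟧ = {}.

{}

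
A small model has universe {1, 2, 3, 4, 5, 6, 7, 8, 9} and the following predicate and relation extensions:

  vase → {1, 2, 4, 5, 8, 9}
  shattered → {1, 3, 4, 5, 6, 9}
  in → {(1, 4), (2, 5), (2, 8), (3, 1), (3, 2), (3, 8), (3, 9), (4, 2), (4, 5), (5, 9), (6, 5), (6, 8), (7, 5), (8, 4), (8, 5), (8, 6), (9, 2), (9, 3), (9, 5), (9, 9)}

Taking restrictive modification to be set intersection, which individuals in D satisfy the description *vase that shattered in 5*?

⟦that shattered⟧ = ⟦shattered⟧ = {1, 3, 4, 5, 6, 9}
⟦in 5⟧ = {x : ⟨x, 5⟩ ∈ ⟦in⟧} = {2, 4, 6, 7, 8, 9}
⟦vase⟧ = {1, 2, 4, 5, 8, 9}
… ∩ ⟦that shattered⟧ = {1, 2, 4, 5, 8, 9} ∩ {1, 3, 4, 5, 6, 9} = {1, 4, 5, 9}
… ∩ ⟦in 5⟧ = {1, 4, 5, 9} ∩ {2, 4, 6, 7, 8, 9} = {4, 9}
So ⟦vase that shattered in 5⟧ = {4, 9}.

{4, 9}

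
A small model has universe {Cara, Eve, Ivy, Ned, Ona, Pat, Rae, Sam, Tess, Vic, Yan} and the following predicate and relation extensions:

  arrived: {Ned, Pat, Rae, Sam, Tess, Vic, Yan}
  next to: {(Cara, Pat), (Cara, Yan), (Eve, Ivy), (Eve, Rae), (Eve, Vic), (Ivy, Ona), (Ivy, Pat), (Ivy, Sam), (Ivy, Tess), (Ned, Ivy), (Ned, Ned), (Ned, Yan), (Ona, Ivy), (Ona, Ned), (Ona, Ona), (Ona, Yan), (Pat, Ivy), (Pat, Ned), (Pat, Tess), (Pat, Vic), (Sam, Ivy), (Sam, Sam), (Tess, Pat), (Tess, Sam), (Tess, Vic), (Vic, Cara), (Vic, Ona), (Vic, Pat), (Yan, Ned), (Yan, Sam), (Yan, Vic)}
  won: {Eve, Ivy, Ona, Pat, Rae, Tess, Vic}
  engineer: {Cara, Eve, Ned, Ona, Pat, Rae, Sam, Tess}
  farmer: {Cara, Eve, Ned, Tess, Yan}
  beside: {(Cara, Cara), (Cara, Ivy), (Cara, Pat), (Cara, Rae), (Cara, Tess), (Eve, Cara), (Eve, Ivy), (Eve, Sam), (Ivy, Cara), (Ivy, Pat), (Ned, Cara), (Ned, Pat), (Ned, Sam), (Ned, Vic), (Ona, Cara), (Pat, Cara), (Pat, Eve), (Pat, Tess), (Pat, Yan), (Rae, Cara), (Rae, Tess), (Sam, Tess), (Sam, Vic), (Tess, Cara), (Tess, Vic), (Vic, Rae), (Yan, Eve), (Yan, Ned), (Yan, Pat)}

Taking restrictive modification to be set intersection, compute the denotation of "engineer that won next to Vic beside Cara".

⟦that won⟧ = ⟦won⟧ = {Eve, Ivy, Ona, Pat, Rae, Tess, Vic}
⟦next to Vic⟧ = {x : ⟨x, Vic⟩ ∈ ⟦next to⟧} = {Eve, Pat, Tess, Yan}
⟦beside Cara⟧ = {x : ⟨x, Cara⟩ ∈ ⟦beside⟧} = {Cara, Eve, Ivy, Ned, Ona, Pat, Rae, Tess}
⟦engineer⟧ = {Cara, Eve, Ned, Ona, Pat, Rae, Sam, Tess}
… ∩ ⟦that won⟧ = {Cara, Eve, Ned, Ona, Pat, Rae, Sam, Tess} ∩ {Eve, Ivy, Ona, Pat, Rae, Tess, Vic} = {Eve, Ona, Pat, Rae, Tess}
… ∩ ⟦next to Vic⟧ = {Eve, Ona, Pat, Rae, Tess} ∩ {Eve, Pat, Tess, Yan} = {Eve, Pat, Tess}
… ∩ ⟦beside Cara⟧ = {Eve, Pat, Tess} ∩ {Cara, Eve, Ivy, Ned, Ona, Pat, Rae, Tess} = {Eve, Pat, Tess}
So ⟦engineer that won next to Vic beside Cara⟧ = {Eve, Pat, Tess}.

{Eve, Pat, Tess}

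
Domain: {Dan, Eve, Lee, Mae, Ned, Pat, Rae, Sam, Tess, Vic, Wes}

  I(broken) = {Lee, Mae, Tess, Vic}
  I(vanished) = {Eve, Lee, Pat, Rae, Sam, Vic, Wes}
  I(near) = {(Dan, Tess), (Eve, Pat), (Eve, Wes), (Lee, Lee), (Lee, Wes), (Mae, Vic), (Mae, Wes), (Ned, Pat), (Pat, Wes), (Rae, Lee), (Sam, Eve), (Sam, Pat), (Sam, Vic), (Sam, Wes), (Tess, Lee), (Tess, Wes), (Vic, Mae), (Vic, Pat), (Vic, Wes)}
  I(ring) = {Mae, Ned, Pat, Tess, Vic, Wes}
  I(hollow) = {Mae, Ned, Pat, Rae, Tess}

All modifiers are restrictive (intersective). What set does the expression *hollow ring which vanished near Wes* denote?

{Pat}

⟦which vanished⟧ = ⟦vanished⟧ = {Eve, Lee, Pat, Rae, Sam, Vic, Wes}
⟦near Wes⟧ = {x : ⟨x, Wes⟩ ∈ ⟦near⟧} = {Eve, Lee, Mae, Pat, Sam, Tess, Vic}
⟦ring⟧ = {Mae, Ned, Pat, Tess, Vic, Wes}
… ∩ ⟦which vanished⟧ = {Mae, Ned, Pat, Tess, Vic, Wes} ∩ {Eve, Lee, Pat, Rae, Sam, Vic, Wes} = {Pat, Vic, Wes}
… ∩ ⟦near Wes⟧ = {Pat, Vic, Wes} ∩ {Eve, Lee, Mae, Pat, Sam, Tess, Vic} = {Pat, Vic}
… ∩ ⟦hollow⟧ = {Pat, Vic} ∩ {Mae, Ned, Pat, Rae, Tess} = {Pat}
So ⟦hollow ring which vanished near Wes⟧ = {Pat}.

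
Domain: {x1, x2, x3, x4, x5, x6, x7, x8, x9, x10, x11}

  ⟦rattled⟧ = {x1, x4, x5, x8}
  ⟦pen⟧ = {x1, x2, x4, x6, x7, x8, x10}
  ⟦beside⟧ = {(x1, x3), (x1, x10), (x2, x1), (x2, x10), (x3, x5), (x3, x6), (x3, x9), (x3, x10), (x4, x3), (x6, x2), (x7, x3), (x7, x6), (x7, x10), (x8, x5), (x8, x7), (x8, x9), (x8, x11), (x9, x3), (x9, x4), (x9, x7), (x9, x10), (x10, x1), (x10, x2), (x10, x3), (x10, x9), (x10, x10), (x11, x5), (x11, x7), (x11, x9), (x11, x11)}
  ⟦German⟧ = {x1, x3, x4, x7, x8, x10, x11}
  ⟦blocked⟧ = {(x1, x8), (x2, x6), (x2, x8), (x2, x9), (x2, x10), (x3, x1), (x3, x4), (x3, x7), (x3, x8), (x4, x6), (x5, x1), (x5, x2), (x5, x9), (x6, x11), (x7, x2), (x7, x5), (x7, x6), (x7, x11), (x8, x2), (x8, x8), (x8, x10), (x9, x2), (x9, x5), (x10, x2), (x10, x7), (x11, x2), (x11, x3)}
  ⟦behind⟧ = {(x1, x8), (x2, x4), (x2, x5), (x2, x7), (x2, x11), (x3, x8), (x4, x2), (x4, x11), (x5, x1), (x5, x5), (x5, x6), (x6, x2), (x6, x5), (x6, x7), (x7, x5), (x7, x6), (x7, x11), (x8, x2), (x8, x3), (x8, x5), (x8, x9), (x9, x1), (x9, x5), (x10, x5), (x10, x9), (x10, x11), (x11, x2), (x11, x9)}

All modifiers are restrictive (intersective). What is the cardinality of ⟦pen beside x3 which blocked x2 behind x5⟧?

⟦beside x3⟧ = {x : ⟨x, x3⟩ ∈ ⟦beside⟧} = {x1, x4, x7, x9, x10}
⟦which blocked x2⟧ = {x : ⟨x, x2⟩ ∈ ⟦blocked⟧} = {x5, x7, x8, x9, x10, x11}
⟦behind x5⟧ = {x : ⟨x, x5⟩ ∈ ⟦behind⟧} = {x2, x5, x6, x7, x8, x9, x10}
⟦pen⟧ = {x1, x2, x4, x6, x7, x8, x10}
… ∩ ⟦beside x3⟧ = {x1, x2, x4, x6, x7, x8, x10} ∩ {x1, x4, x7, x9, x10} = {x1, x4, x7, x10}
… ∩ ⟦which blocked x2⟧ = {x1, x4, x7, x10} ∩ {x5, x7, x8, x9, x10, x11} = {x7, x10}
… ∩ ⟦behind x5⟧ = {x7, x10} ∩ {x2, x5, x6, x7, x8, x9, x10} = {x7, x10}
⟦pen beside x3 which blocked x2 behind x5⟧ = {x7, x10}, so the cardinality is 2.

2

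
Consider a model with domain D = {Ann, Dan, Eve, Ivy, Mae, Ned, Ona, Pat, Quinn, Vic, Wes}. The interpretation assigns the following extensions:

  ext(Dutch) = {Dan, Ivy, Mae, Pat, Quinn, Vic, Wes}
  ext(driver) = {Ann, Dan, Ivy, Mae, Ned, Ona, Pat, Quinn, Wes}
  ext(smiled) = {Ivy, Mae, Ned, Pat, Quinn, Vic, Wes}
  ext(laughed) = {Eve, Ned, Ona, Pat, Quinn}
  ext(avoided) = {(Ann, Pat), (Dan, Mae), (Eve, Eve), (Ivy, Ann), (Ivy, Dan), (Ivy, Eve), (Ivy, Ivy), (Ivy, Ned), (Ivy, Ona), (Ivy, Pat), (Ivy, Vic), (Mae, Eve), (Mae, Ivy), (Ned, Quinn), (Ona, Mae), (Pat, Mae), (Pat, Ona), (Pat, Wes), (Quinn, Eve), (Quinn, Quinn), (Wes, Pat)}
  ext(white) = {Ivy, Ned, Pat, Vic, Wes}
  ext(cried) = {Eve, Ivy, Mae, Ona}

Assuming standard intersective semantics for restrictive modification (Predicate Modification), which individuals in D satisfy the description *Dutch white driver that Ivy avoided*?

⟦that Ivy avoided⟧ = {x : ⟨Ivy, x⟩ ∈ ⟦avoided⟧} = {Ann, Dan, Eve, Ivy, Ned, Ona, Pat, Vic}
⟦driver⟧ = {Ann, Dan, Ivy, Mae, Ned, Ona, Pat, Quinn, Wes}
… ∩ ⟦that Ivy avoided⟧ = {Ann, Dan, Ivy, Mae, Ned, Ona, Pat, Quinn, Wes} ∩ {Ann, Dan, Eve, Ivy, Ned, Ona, Pat, Vic} = {Ann, Dan, Ivy, Ned, Ona, Pat}
… ∩ ⟦Dutch⟧ = {Ann, Dan, Ivy, Ned, Ona, Pat} ∩ {Dan, Ivy, Mae, Pat, Quinn, Vic, Wes} = {Dan, Ivy, Pat}
… ∩ ⟦white⟧ = {Dan, Ivy, Pat} ∩ {Ivy, Ned, Pat, Vic, Wes} = {Ivy, Pat}
So ⟦Dutch white driver that Ivy avoided⟧ = {Ivy, Pat}.

{Ivy, Pat}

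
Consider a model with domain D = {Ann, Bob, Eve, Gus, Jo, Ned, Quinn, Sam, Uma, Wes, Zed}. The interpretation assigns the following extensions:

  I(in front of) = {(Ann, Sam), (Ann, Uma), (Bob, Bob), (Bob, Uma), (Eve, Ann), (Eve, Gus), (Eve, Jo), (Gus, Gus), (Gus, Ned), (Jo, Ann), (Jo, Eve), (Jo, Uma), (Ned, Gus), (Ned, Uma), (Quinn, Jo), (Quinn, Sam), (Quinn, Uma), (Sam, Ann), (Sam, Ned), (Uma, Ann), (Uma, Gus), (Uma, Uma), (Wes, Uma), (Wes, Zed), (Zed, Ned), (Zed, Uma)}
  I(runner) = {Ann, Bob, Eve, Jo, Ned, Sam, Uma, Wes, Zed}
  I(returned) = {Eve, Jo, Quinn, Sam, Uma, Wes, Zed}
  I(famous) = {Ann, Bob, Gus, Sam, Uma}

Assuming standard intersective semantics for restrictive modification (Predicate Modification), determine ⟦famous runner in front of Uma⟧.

⟦in front of Uma⟧ = {x : ⟨x, Uma⟩ ∈ ⟦in front of⟧} = {Ann, Bob, Jo, Ned, Quinn, Uma, Wes, Zed}
⟦runner⟧ = {Ann, Bob, Eve, Jo, Ned, Sam, Uma, Wes, Zed}
… ∩ ⟦in front of Uma⟧ = {Ann, Bob, Eve, Jo, Ned, Sam, Uma, Wes, Zed} ∩ {Ann, Bob, Jo, Ned, Quinn, Uma, Wes, Zed} = {Ann, Bob, Jo, Ned, Uma, Wes, Zed}
… ∩ ⟦famous⟧ = {Ann, Bob, Jo, Ned, Uma, Wes, Zed} ∩ {Ann, Bob, Gus, Sam, Uma} = {Ann, Bob, Uma}
So ⟦famous runner in front of Uma⟧ = {Ann, Bob, Uma}.

{Ann, Bob, Uma}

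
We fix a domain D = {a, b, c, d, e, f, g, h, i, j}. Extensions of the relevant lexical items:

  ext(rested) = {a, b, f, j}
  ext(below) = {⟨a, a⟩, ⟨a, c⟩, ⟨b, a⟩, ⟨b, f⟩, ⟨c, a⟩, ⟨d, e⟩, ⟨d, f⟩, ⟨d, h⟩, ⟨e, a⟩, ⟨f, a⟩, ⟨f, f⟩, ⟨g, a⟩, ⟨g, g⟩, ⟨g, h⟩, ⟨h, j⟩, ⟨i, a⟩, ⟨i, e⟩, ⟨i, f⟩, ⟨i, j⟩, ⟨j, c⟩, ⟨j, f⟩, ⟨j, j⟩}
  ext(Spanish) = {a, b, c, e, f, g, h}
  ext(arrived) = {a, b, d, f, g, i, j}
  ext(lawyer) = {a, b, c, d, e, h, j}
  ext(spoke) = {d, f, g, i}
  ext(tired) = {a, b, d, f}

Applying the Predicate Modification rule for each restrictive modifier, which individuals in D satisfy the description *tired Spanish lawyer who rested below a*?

{a, b}

⟦who rested⟧ = ⟦rested⟧ = {a, b, f, j}
⟦below a⟧ = {x : ⟨x, a⟩ ∈ ⟦below⟧} = {a, b, c, e, f, g, i}
⟦lawyer⟧ = {a, b, c, d, e, h, j}
… ∩ ⟦who rested⟧ = {a, b, c, d, e, h, j} ∩ {a, b, f, j} = {a, b, j}
… ∩ ⟦below a⟧ = {a, b, j} ∩ {a, b, c, e, f, g, i} = {a, b}
… ∩ ⟦tired⟧ = {a, b} ∩ {a, b, d, f} = {a, b}
… ∩ ⟦Spanish⟧ = {a, b} ∩ {a, b, c, e, f, g, h} = {a, b}
So ⟦tired Spanish lawyer who rested below a⟧ = {a, b}.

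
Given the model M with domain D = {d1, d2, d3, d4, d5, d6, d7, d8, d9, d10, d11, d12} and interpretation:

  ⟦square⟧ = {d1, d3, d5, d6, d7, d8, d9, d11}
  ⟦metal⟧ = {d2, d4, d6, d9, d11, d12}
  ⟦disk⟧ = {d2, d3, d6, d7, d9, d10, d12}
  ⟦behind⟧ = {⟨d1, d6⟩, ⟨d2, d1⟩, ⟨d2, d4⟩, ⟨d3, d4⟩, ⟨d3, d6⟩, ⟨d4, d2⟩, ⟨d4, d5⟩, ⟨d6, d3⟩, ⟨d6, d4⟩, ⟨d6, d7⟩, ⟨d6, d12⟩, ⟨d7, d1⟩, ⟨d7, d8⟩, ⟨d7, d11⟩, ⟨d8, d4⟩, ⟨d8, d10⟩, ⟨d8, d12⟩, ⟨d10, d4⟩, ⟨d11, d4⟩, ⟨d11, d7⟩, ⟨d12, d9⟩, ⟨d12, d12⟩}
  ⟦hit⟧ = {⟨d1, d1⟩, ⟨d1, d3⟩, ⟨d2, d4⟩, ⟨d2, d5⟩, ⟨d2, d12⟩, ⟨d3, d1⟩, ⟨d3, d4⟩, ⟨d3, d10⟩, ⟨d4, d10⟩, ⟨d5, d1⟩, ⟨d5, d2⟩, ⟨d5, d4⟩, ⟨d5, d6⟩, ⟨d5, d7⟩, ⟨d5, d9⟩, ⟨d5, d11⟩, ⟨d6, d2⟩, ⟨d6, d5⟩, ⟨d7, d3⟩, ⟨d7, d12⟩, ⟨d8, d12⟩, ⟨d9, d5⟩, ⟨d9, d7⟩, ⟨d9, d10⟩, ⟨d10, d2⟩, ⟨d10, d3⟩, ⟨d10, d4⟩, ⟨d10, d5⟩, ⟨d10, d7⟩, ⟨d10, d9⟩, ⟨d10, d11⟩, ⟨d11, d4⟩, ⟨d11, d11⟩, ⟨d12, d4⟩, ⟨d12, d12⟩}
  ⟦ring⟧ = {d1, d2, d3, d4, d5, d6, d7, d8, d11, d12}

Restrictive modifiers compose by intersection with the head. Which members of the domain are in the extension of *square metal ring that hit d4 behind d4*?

⟦that hit d4⟧ = {x : ⟨x, d4⟩ ∈ ⟦hit⟧} = {d2, d3, d5, d10, d11, d12}
⟦behind d4⟧ = {x : ⟨x, d4⟩ ∈ ⟦behind⟧} = {d2, d3, d6, d8, d10, d11}
⟦ring⟧ = {d1, d2, d3, d4, d5, d6, d7, d8, d11, d12}
… ∩ ⟦that hit d4⟧ = {d1, d2, d3, d4, d5, d6, d7, d8, d11, d12} ∩ {d2, d3, d5, d10, d11, d12} = {d2, d3, d5, d11, d12}
… ∩ ⟦behind d4⟧ = {d2, d3, d5, d11, d12} ∩ {d2, d3, d6, d8, d10, d11} = {d2, d3, d11}
… ∩ ⟦square⟧ = {d2, d3, d11} ∩ {d1, d3, d5, d6, d7, d8, d9, d11} = {d3, d11}
… ∩ ⟦metal⟧ = {d3, d11} ∩ {d2, d4, d6, d9, d11, d12} = {d11}
So ⟦square metal ring that hit d4 behind d4⟧ = {d11}.

{d11}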